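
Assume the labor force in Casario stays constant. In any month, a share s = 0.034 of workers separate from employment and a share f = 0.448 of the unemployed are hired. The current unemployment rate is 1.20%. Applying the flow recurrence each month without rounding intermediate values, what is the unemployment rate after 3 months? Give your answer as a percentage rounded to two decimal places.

Unemployment rate after three months ≈ 6.24%.

With a fixed labor force, u_{t+1} = u_t + s·(1−u_t) − f·u_t = u_t·(1−s−f) + s.
Here 1−s−f = 0.518 and s = 0.034.
u_1 = 0.012000 × 0.518 + 0.034 = 0.040216.
u_2 = 0.040216 × 0.518 + 0.034 = 0.054832.
u_3 = 0.054832 × 0.518 + 0.034 = 0.062403.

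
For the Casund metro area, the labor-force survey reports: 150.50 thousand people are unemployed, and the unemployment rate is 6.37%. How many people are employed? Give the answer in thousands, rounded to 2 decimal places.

Labor force = U / u = 150.50 / 0.0637 ≈ 2,362.64 thousand.
Employed = labor force − unemployed = 2,362.64 − 150.50 = 2,212.14 thousand.

About 2,212.14 thousand are employed.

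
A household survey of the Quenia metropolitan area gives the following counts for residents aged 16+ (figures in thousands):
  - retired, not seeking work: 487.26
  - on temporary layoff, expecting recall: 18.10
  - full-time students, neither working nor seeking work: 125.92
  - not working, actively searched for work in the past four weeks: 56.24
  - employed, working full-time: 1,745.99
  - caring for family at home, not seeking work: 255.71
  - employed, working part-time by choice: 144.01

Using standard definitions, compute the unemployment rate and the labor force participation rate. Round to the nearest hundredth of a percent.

Unemployment rate ≈ 3.78%; labor force participation rate ≈ 69.33%.

Employed = 1,745.99 + 144.01 = 1,890.00 thousand.
Unemployed = 18.10 + 56.24 = 74.34 thousand (jobless and actively searching, or on temporary layoff).
Labor force = 1,890.00 + 74.34 = 1,964.34 thousand.
Not in labor force = 487.26 + 125.92 + 255.71 = 868.89 thousand (those not working and not actively searching are outside the labor force).
Civilian working-age population = 1,964.34 + 868.89 = 2,833.23 thousand.
Unemployment rate = 74.34 / 1,964.34 = 3.78%.
Labor force participation rate = 1,964.34 / 2,833.23 = 69.33%.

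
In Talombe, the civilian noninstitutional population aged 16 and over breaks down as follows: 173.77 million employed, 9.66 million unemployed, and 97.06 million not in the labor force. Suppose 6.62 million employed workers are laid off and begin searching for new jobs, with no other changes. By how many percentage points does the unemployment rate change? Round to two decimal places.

The unemployment rate changes by +3.61 percentage points.

Initially, labor force = 173.77 + 9.66 = 183.43 million, so u = 9.66/183.43 = 5.27%.
After the change, employed falls and unemployed rises by 6.62; labor force unchanged → E = 167.15, U = 16.28, labor force = 183.43 million.
New unemployment rate = 16.28 / 183.43 = 8.88%.
Change = 8.88% − 5.27% = +3.61 percentage points.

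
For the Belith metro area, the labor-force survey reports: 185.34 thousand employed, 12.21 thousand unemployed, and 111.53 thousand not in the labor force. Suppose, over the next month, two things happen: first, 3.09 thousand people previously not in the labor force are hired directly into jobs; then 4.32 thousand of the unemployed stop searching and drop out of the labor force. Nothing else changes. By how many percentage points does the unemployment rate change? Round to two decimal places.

The unemployment rate changes by −2.16 percentage points.

Initially, labor force = 185.34 + 12.21 = 197.55 thousand, so u = 12.21/197.55 = 6.18%.
After the first change, employed and labor force both rise by 3.09; unemployed unchanged → E = 188.43, U = 12.21, labor force = 200.64 thousand.
After the second change, unemployed and labor force both fall by 4.32 → E = 188.43, U = 7.89, labor force = 196.32 thousand.
New unemployment rate = 7.89 / 196.32 = 4.02%.
Change = 4.02% − 6.18% = −2.16 percentage points.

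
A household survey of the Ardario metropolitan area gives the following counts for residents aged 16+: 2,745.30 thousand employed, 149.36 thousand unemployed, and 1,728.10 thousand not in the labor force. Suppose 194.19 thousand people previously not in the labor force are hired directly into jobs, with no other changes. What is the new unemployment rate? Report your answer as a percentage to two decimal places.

New unemployment rate ≈ 4.84%.

Initially, labor force = 2,745.30 + 149.36 = 2,894.66 thousand, so u = 149.36/2,894.66 = 5.16%.
After the change, employed and labor force both rise by 194.19; unemployed unchanged → E = 2,939.49, U = 149.36, labor force = 3,088.85 thousand.
New unemployment rate = 149.36 / 3,088.85 = 4.84%.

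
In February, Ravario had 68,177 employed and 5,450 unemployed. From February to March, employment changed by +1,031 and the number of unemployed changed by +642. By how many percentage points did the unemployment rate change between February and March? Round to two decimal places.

The unemployment rate changed by +0.69 percentage points.

February: labor force = 68,177 + 5,450 = 73,627; u = 5,450/73,627 = 7.40%.
March: labor force = 69,208 + 6,092 = 75,300; u = 6,092/75,300 = 8.09%.
Change = 8.09% − 7.40% = +0.69 pp.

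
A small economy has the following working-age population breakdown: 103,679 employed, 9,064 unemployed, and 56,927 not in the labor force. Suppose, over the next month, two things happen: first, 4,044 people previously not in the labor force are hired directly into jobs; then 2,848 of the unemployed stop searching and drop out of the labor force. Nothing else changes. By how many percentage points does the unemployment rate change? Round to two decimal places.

The unemployment rate changes by −2.58 percentage points.

Initially, labor force = 103,679 + 9,064 = 112,743, so u = 9,064/112,743 = 8.04%.
After the first change, employed and labor force both rise by 4,044; unemployed unchanged → E = 107,723, U = 9,064, labor force = 116,787.
After the second change, unemployed and labor force both fall by 2,848 → E = 107,723, U = 6,216, labor force = 113,939.
New unemployment rate = 6,216 / 113,939 = 5.46%.
Change = 5.46% − 8.04% = −2.58 percentage points.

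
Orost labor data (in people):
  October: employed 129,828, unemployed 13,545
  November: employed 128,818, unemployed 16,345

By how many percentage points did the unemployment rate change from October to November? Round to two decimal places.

October: labor force = 129,828 + 13,545 = 143,373; u = 13,545/143,373 = 9.45%.
November: labor force = 128,818 + 16,345 = 145,163; u = 16,345/145,163 = 11.26%.
Change = 11.26% − 9.45% = +1.81 pp.

The unemployment rate changed by +1.81 percentage points.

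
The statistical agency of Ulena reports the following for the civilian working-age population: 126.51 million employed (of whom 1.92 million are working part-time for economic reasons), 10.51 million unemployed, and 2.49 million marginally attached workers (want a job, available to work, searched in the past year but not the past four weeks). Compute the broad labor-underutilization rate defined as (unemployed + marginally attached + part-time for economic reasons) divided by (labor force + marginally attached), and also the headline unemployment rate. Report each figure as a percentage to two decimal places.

Broad underutilization rate ≈ 10.69%; headline unemployment rate ≈ 7.67%.

Labor force = 126.51 + 10.51 = 137.02 million.
Numerator = 10.51 + 2.49 + 1.92 = 14.92 million.
Denominator = 137.02 + 2.49 = 139.51 million.
Broad rate = 14.92 / 139.51 = 10.69%.
Headline unemployment rate = 10.51 / 137.02 = 7.67%.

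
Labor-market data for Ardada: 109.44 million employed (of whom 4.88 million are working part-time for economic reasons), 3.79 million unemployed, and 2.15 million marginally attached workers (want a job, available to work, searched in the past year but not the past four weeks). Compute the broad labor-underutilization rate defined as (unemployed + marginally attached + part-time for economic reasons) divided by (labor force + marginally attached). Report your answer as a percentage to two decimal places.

Labor force = 109.44 + 3.79 = 113.23 million.
Numerator = 3.79 + 2.15 + 4.88 = 10.82 million.
Denominator = 113.23 + 2.15 = 115.38 million.
Broad rate = 10.82 / 115.38 = 9.38%.

Broad underutilization rate ≈ 9.38%.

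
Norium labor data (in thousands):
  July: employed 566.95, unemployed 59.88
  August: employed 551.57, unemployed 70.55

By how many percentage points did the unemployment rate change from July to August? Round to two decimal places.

July: labor force = 566.95 + 59.88 = 626.83; u = 59.88/626.83 = 9.55%.
August: labor force = 551.57 + 70.55 = 622.12; u = 70.55/622.12 = 11.34%.
Change = 11.34% − 9.55% = +1.79 pp.

The unemployment rate changed by +1.79 percentage points.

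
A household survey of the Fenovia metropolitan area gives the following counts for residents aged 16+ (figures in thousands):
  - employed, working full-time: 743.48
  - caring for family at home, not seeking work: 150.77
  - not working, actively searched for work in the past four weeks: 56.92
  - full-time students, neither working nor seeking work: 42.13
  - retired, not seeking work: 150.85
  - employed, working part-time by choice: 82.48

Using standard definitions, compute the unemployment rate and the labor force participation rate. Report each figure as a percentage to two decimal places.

Employed = 743.48 + 82.48 = 825.96 thousand.
Unemployed = 56.92 thousand.
Labor force = 825.96 + 56.92 = 882.88 thousand.
Not in labor force = 150.77 + 42.13 + 150.85 = 343.75 thousand (those not working and not actively searching are outside the labor force).
Civilian working-age population = 882.88 + 343.75 = 1,226.63 thousand.
Unemployment rate = 56.92 / 882.88 = 6.45%.
Labor force participation rate = 882.88 / 1,226.63 = 71.98%.

Unemployment rate ≈ 6.45%; labor force participation rate ≈ 71.98%.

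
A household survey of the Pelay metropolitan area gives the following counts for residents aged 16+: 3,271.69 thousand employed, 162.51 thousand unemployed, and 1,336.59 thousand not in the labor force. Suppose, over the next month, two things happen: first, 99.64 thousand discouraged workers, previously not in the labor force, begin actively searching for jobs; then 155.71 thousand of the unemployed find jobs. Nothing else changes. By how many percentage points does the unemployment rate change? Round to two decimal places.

Initially, labor force = 3,271.69 + 162.51 = 3,434.20 thousand, so u = 162.51/3,434.20 = 4.73%.
After the first change, unemployed and labor force both rise by 99.64 → E = 3,271.69, U = 262.15, labor force = 3,533.84 thousand.
After the second change, unemployed falls and employed rises by 155.71; labor force unchanged → E = 3,427.40, U = 106.44, labor force = 3,533.84 thousand.
New unemployment rate = 106.44 / 3,533.84 = 3.01%.
Change = 3.01% − 4.73% = −1.72 percentage points.

The unemployment rate changes by −1.72 percentage points.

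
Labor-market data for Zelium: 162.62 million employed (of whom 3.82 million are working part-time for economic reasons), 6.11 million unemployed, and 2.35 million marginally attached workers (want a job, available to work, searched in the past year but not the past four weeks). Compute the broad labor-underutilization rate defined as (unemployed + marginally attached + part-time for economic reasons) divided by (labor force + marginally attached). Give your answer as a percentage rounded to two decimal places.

Labor force = 162.62 + 6.11 = 168.73 million.
Numerator = 6.11 + 2.35 + 3.82 = 12.28 million.
Denominator = 168.73 + 2.35 = 171.08 million.
Broad rate = 12.28 / 171.08 = 7.18%.

Broad underutilization rate ≈ 7.18%.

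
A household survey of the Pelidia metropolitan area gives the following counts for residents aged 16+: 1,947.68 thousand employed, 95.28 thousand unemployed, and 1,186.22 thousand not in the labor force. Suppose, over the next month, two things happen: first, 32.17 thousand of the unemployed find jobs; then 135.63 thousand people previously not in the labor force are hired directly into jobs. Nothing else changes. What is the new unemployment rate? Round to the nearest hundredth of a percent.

New unemployment rate ≈ 2.90%.

Initially, labor force = 1,947.68 + 95.28 = 2,042.96 thousand, so u = 95.28/2,042.96 = 4.66%.
After the first change, unemployed falls and employed rises by 32.17; labor force unchanged → E = 1,979.85, U = 63.11, labor force = 2,042.96 thousand.
After the second change, employed and labor force both rise by 135.63; unemployed unchanged → E = 2,115.48, U = 63.11, labor force = 2,178.59 thousand.
New unemployment rate = 63.11 / 2,178.59 = 2.90%.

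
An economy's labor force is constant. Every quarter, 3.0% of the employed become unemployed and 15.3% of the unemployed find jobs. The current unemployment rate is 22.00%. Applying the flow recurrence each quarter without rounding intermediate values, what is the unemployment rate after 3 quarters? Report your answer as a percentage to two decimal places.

With a fixed labor force, u_{t+1} = u_t + s·(1−u_t) − f·u_t = u_t·(1−s−f) + s.
Here 1−s−f = 0.817 and s = 0.030.
u_1 = 0.220000 × 0.817 + 0.030 = 0.209740.
u_2 = 0.209740 × 0.817 + 0.030 = 0.201358.
u_3 = 0.201358 × 0.817 + 0.030 = 0.194509.

Unemployment rate after three quarters ≈ 19.45%.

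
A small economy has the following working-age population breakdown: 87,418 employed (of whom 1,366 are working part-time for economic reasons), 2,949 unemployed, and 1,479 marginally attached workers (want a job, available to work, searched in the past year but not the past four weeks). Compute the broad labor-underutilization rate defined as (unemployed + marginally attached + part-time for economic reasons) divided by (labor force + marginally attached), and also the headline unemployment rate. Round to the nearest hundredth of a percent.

Broad underutilization rate ≈ 6.31%; headline unemployment rate ≈ 3.26%.

Labor force = 87,418 + 2,949 = 90,367.
Numerator = 2,949 + 1,479 + 1,366 = 5,794.
Denominator = 90,367 + 1,479 = 91,846.
Broad rate = 5,794 / 91,846 = 6.31%.
Headline unemployment rate = 2,949 / 90,367 = 3.26%.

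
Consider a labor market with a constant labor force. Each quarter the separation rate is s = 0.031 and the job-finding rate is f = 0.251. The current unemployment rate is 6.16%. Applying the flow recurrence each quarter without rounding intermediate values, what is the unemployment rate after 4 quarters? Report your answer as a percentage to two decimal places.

Unemployment rate after four quarters ≈ 9.71%.

With a fixed labor force, u_{t+1} = u_t + s·(1−u_t) − f·u_t = u_t·(1−s−f) + s.
Here 1−s−f = 0.718 and s = 0.031.
u_1 = 0.061600 × 0.718 + 0.031 = 0.075229.
u_2 = 0.075229 × 0.718 + 0.031 = 0.085014.
u_3 = 0.085014 × 0.718 + 0.031 = 0.092040.
u_4 = 0.092040 × 0.718 + 0.031 = 0.097085.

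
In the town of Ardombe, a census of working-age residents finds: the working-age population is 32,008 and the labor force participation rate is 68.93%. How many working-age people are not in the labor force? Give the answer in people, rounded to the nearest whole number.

About 9,945 are not in the labor force.

Share not in the labor force = 1 − 0.6893 = 0.3107.
Not in labor force = 0.3107 × 32,008 ≈ 9,945.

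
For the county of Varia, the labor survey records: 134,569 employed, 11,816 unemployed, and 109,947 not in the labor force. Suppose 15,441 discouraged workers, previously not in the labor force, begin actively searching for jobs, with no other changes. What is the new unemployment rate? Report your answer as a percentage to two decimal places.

New unemployment rate ≈ 16.84%.

Initially, labor force = 134,569 + 11,816 = 146,385, so u = 11,816/146,385 = 8.07%.
After the change, unemployed and labor force both rise by 15,441 → E = 134,569, U = 27,257, labor force = 161,826.
New unemployment rate = 27,257 / 161,826 = 16.84%.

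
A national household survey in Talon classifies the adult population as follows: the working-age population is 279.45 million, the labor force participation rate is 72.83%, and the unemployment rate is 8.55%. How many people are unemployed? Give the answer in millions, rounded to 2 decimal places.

About 17.40 million are unemployed.

Labor force = 0.7283 × 279.45 = 203.52 million.
Unemployed = 0.0855 × 203.52 ≈ 17.40 million.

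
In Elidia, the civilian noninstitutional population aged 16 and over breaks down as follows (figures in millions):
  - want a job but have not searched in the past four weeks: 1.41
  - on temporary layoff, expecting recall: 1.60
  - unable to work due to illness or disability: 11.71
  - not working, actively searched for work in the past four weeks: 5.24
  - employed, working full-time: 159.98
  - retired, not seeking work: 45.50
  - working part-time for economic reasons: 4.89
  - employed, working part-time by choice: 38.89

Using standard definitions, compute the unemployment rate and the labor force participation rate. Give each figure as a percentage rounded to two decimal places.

Unemployment rate ≈ 3.25%; labor force participation rate ≈ 78.23%.

Employed = 159.98 + 4.89 + 38.89 = 203.76 million (anyone who worked, including part-time for economic reasons, counts as employed).
Unemployed = 1.60 + 5.24 = 6.84 million (jobless and actively searching, or on temporary layoff).
Labor force = 203.76 + 6.84 = 210.60 million.
Not in labor force = 1.41 + 11.71 + 45.50 = 58.62 million (those not working and not actively searching are outside the labor force — including those who want a job but have given up searching).
Civilian working-age population = 210.60 + 58.62 = 269.22 million.
Unemployment rate = 6.84 / 210.60 = 3.25%.
Labor force participation rate = 210.60 / 269.22 = 78.23%.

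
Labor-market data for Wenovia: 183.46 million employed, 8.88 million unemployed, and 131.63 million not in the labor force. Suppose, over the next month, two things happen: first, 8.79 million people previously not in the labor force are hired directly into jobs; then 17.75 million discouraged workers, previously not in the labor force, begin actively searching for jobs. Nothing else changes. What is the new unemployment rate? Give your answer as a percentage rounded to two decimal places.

Initially, labor force = 183.46 + 8.88 = 192.34 million, so u = 8.88/192.34 = 4.62%.
After the first change, employed and labor force both rise by 8.79; unemployed unchanged → E = 192.25, U = 8.88, labor force = 201.13 million.
After the second change, unemployed and labor force both rise by 17.75 → E = 192.25, U = 26.63, labor force = 218.88 million.
New unemployment rate = 26.63 / 218.88 = 12.17%.

New unemployment rate ≈ 12.17%.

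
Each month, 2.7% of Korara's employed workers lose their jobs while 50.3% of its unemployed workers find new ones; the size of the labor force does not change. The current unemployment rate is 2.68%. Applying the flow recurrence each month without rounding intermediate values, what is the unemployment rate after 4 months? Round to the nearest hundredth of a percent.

Unemployment rate after four months ≈ 4.98%.

With a fixed labor force, u_{t+1} = u_t + s·(1−u_t) − f·u_t = u_t·(1−s−f) + s.
Here 1−s−f = 0.470 and s = 0.027.
u_1 = 0.026800 × 0.470 + 0.027 = 0.039596.
u_2 = 0.039596 × 0.470 + 0.027 = 0.045610.
u_3 = 0.045610 × 0.470 + 0.027 = 0.048437.
u_4 = 0.048437 × 0.470 + 0.027 = 0.049765.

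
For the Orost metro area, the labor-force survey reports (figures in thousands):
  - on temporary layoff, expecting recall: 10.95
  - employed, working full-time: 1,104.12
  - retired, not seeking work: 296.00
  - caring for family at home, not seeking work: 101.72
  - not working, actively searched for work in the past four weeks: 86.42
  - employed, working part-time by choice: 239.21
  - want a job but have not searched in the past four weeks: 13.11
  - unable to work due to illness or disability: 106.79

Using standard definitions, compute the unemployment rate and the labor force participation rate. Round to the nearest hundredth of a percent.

Employed = 1,104.12 + 239.21 = 1,343.33 thousand.
Unemployed = 10.95 + 86.42 = 97.37 thousand (jobless and actively searching, or on temporary layoff).
Labor force = 1,343.33 + 97.37 = 1,440.70 thousand.
Not in labor force = 296.00 + 101.72 + 13.11 + 106.79 = 517.62 thousand (those not working and not actively searching are outside the labor force — including those who want a job but have given up searching).
Civilian working-age population = 1,440.70 + 517.62 = 1,958.32 thousand.
Unemployment rate = 97.37 / 1,440.70 = 6.76%.
Labor force participation rate = 1,440.70 / 1,958.32 = 73.57%.

Unemployment rate ≈ 6.76%; labor force participation rate ≈ 73.57%.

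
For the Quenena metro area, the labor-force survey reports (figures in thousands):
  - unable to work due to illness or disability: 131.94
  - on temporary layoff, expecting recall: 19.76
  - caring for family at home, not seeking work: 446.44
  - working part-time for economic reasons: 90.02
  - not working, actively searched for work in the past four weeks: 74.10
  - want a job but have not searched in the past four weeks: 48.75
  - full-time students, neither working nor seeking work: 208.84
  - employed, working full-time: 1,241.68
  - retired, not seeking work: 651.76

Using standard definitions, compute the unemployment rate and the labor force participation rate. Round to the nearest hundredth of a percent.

Unemployment rate ≈ 6.58%; labor force participation rate ≈ 48.93%.

Employed = 90.02 + 1,241.68 = 1,331.70 thousand (anyone who worked, including part-time for economic reasons, counts as employed).
Unemployed = 19.76 + 74.10 = 93.86 thousand (jobless and actively searching, or on temporary layoff).
Labor force = 1,331.70 + 93.86 = 1,425.56 thousand.
Not in labor force = 131.94 + 446.44 + 48.75 + 208.84 + 651.76 = 1,487.73 thousand (those not working and not actively searching are outside the labor force — including those who want a job but have given up searching).
Civilian working-age population = 1,425.56 + 1,487.73 = 2,913.29 thousand.
Unemployment rate = 93.86 / 1,425.56 = 6.58%.
Labor force participation rate = 1,425.56 / 2,913.29 = 48.93%.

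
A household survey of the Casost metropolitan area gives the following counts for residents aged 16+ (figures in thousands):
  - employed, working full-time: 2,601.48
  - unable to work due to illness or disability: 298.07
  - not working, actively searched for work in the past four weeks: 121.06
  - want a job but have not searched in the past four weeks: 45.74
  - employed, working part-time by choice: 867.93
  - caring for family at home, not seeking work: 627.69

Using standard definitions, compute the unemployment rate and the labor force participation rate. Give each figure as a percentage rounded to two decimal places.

Unemployment rate ≈ 3.37%; labor force participation rate ≈ 78.70%.

Employed = 2,601.48 + 867.93 = 3,469.41 thousand.
Unemployed = 121.06 thousand.
Labor force = 3,469.41 + 121.06 = 3,590.47 thousand.
Not in labor force = 298.07 + 45.74 + 627.69 = 971.50 thousand (those not working and not actively searching are outside the labor force — including those who want a job but have given up searching).
Civilian working-age population = 3,590.47 + 971.50 = 4,561.97 thousand.
Unemployment rate = 121.06 / 3,590.47 = 3.37%.
Labor force participation rate = 3,590.47 / 4,561.97 = 78.70%.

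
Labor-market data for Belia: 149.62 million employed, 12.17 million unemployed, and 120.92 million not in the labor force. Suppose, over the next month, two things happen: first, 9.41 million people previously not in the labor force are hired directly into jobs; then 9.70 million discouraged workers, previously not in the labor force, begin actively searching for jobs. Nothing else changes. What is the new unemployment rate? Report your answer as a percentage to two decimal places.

New unemployment rate ≈ 12.09%.

Initially, labor force = 149.62 + 12.17 = 161.79 million, so u = 12.17/161.79 = 7.52%.
After the first change, employed and labor force both rise by 9.41; unemployed unchanged → E = 159.03, U = 12.17, labor force = 171.20 million.
After the second change, unemployed and labor force both rise by 9.70 → E = 159.03, U = 21.87, labor force = 180.90 million.
New unemployment rate = 21.87 / 180.90 = 12.09%.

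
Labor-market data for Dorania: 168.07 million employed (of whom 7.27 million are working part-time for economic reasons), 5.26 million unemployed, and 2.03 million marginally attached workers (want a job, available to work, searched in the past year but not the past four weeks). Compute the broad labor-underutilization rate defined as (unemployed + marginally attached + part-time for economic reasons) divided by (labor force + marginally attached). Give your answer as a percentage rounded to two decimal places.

Labor force = 168.07 + 5.26 = 173.33 million.
Numerator = 5.26 + 2.03 + 7.27 = 14.56 million.
Denominator = 173.33 + 2.03 = 175.36 million.
Broad rate = 14.56 / 175.36 = 8.30%.

Broad underutilization rate ≈ 8.30%.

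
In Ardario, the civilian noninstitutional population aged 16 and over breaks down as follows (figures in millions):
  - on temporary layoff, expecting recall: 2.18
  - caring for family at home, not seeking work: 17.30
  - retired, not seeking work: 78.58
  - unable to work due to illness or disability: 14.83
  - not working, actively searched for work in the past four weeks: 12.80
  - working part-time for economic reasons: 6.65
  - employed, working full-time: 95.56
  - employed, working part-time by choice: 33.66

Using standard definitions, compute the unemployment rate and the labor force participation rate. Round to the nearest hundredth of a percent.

Employed = 6.65 + 95.56 + 33.66 = 135.87 million (anyone who worked, including part-time for economic reasons, counts as employed).
Unemployed = 2.18 + 12.80 = 14.98 million (jobless and actively searching, or on temporary layoff).
Labor force = 135.87 + 14.98 = 150.85 million.
Not in labor force = 17.30 + 78.58 + 14.83 = 110.71 million (those not working and not actively searching are outside the labor force).
Civilian working-age population = 150.85 + 110.71 = 261.56 million.
Unemployment rate = 14.98 / 150.85 = 9.93%.
Labor force participation rate = 150.85 / 261.56 = 57.67%.

Unemployment rate ≈ 9.93%; labor force participation rate ≈ 57.67%.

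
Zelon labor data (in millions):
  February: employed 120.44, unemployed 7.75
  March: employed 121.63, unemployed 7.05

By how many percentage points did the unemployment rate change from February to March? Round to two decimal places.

The unemployment rate changed by −0.57 percentage points.

February: labor force = 120.44 + 7.75 = 128.19; u = 7.75/128.19 = 6.05%.
March: labor force = 121.63 + 7.05 = 128.68; u = 7.05/128.68 = 5.48%.
Change = 5.48% − 6.05% = −0.57 pp.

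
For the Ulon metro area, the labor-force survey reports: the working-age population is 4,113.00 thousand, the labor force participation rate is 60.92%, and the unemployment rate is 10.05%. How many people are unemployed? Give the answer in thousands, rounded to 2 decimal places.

About 251.82 thousand are unemployed.

Labor force = 0.6092 × 4,113.00 = 2,505.64 thousand.
Unemployed = 0.1005 × 2,505.64 ≈ 251.82 thousand.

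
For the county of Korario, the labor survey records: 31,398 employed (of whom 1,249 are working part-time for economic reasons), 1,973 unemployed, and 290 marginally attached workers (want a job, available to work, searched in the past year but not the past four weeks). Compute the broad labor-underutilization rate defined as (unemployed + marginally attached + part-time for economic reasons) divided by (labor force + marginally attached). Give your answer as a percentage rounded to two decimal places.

Labor force = 31,398 + 1,973 = 33,371.
Numerator = 1,973 + 290 + 1,249 = 3,512.
Denominator = 33,371 + 290 = 33,661.
Broad rate = 3,512 / 33,661 = 10.43%.

Broad underutilization rate ≈ 10.43%.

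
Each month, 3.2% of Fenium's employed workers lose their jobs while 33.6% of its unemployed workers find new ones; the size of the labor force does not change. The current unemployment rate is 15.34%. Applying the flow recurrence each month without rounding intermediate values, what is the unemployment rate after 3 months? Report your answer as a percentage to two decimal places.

With a fixed labor force, u_{t+1} = u_t + s·(1−u_t) − f·u_t = u_t·(1−s−f) + s.
Here 1−s−f = 0.632 and s = 0.032.
u_1 = 0.153400 × 0.632 + 0.032 = 0.128949.
u_2 = 0.128949 × 0.632 + 0.032 = 0.113496.
u_3 = 0.113496 × 0.632 + 0.032 = 0.103729.

Unemployment rate after three months ≈ 10.37%.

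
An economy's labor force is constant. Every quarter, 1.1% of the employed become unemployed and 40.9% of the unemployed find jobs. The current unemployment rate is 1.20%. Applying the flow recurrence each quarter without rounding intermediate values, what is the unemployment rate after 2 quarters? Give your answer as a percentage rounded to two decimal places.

With a fixed labor force, u_{t+1} = u_t + s·(1−u_t) − f·u_t = u_t·(1−s−f) + s.
Here 1−s−f = 0.580 and s = 0.011.
u_1 = 0.012000 × 0.580 + 0.011 = 0.017960.
u_2 = 0.017960 × 0.580 + 0.011 = 0.021417.

Unemployment rate after two quarters ≈ 2.14%.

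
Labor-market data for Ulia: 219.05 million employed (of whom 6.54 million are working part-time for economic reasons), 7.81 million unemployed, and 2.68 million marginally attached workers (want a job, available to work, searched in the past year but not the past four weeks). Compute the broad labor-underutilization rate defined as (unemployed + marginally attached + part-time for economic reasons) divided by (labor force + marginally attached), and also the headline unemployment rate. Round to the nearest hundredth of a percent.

Broad underutilization rate ≈ 7.42%; headline unemployment rate ≈ 3.44%.

Labor force = 219.05 + 7.81 = 226.86 million.
Numerator = 7.81 + 2.68 + 6.54 = 17.03 million.
Denominator = 226.86 + 2.68 = 229.54 million.
Broad rate = 17.03 / 229.54 = 7.42%.
Headline unemployment rate = 7.81 / 226.86 = 3.44%.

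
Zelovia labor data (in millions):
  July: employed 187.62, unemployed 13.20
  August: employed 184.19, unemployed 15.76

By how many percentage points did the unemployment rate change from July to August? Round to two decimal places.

July: labor force = 187.62 + 13.20 = 200.82; u = 13.20/200.82 = 6.57%.
August: labor force = 184.19 + 15.76 = 199.95; u = 15.76/199.95 = 7.88%.
Change = 7.88% − 6.57% = +1.31 pp.

The unemployment rate changed by +1.31 percentage points.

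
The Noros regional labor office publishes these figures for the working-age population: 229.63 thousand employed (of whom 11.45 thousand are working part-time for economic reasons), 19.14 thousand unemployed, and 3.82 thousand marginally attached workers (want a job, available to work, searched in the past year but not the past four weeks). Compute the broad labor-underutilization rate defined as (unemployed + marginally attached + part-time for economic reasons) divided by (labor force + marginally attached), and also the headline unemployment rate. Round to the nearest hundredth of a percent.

Labor force = 229.63 + 19.14 = 248.77 thousand.
Numerator = 19.14 + 3.82 + 11.45 = 34.41 thousand.
Denominator = 248.77 + 3.82 = 252.59 thousand.
Broad rate = 34.41 / 252.59 = 13.62%.
Headline unemployment rate = 19.14 / 248.77 = 7.69%.

Broad underutilization rate ≈ 13.62%; headline unemployment rate ≈ 7.69%.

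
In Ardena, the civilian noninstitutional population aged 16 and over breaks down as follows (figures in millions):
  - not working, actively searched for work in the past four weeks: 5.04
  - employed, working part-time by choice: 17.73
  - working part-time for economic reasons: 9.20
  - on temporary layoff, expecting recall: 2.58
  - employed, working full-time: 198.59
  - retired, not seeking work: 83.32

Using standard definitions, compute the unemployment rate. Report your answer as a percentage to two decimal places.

Employed = 17.73 + 9.20 + 198.59 = 225.52 million (anyone who worked, including part-time for economic reasons, counts as employed).
Unemployed = 5.04 + 2.58 = 7.62 million (jobless and actively searching, or on temporary layoff).
Labor force = 225.52 + 7.62 = 233.14 million.
Unemployment rate = 7.62 / 233.14 = 3.27%.

Unemployment rate ≈ 3.27%.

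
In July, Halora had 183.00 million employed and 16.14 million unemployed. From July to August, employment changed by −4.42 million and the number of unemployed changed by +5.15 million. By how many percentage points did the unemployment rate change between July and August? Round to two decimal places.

The unemployment rate changed by +2.55 percentage points.

July: labor force = 183.00 + 16.14 = 199.14; u = 16.14/199.14 = 8.10%.
August: labor force = 178.58 + 21.29 = 199.87; u = 21.29/199.87 = 10.65%.
Change = 10.65% − 8.10% = +2.55 pp.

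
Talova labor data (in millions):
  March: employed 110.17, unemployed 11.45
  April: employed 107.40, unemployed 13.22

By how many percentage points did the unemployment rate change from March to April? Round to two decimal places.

March: labor force = 110.17 + 11.45 = 121.62; u = 11.45/121.62 = 9.41%.
April: labor force = 107.40 + 13.22 = 120.62; u = 13.22/120.62 = 10.96%.
Change = 10.96% − 9.41% = +1.55 pp.

The unemployment rate changed by +1.55 percentage points.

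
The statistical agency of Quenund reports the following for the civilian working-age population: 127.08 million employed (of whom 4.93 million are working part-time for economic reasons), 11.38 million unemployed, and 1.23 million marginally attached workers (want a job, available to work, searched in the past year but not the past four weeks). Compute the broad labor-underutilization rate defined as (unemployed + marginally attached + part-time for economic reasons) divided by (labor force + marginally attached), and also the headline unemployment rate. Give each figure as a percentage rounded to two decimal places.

Labor force = 127.08 + 11.38 = 138.46 million.
Numerator = 11.38 + 1.23 + 4.93 = 17.54 million.
Denominator = 138.46 + 1.23 = 139.69 million.
Broad rate = 17.54 / 139.69 = 12.56%.
Headline unemployment rate = 11.38 / 138.46 = 8.22%.

Broad underutilization rate ≈ 12.56%; headline unemployment rate ≈ 8.22%.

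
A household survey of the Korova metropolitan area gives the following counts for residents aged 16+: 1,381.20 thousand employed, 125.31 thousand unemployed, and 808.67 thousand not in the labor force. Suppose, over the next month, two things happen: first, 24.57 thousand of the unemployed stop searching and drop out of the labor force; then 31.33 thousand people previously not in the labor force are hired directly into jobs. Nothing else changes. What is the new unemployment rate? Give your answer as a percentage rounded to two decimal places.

Initially, labor force = 1,381.20 + 125.31 = 1,506.51 thousand, so u = 125.31/1,506.51 = 8.32%.
After the first change, unemployed and labor force both fall by 24.57 → E = 1,381.20, U = 100.74, labor force = 1,481.94 thousand.
After the second change, employed and labor force both rise by 31.33; unemployed unchanged → E = 1,412.53, U = 100.74, labor force = 1,513.27 thousand.
New unemployment rate = 100.74 / 1,513.27 = 6.66%.

New unemployment rate ≈ 6.66%.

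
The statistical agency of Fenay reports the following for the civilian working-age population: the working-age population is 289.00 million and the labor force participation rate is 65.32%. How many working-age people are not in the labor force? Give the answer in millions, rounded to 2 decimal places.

Share not in the labor force = 1 − 0.6532 = 0.3468.
Not in labor force = 0.3468 × 289.00 ≈ 100.23 million.

About 100.23 million are not in the labor force.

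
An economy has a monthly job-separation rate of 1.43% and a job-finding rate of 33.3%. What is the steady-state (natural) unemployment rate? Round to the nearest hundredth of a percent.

Steady-state unemployment rate ≈ 4.12%.

At steady state the flows balance: s·E = f·U, so U/(E+U) = s/(s+f).
u* = 1.43 / (1.43 + 33.3) = 1.43 / 34.73 = 4.12%.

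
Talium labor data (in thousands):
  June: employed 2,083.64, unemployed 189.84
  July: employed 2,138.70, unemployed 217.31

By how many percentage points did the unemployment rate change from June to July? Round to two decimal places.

The unemployment rate changed by +0.87 percentage points.

June: labor force = 2,083.64 + 189.84 = 2,273.48; u = 189.84/2,273.48 = 8.35%.
July: labor force = 2,138.70 + 217.31 = 2,356.01; u = 217.31/2,356.01 = 9.22%.
Change = 9.22% − 8.35% = +0.87 pp.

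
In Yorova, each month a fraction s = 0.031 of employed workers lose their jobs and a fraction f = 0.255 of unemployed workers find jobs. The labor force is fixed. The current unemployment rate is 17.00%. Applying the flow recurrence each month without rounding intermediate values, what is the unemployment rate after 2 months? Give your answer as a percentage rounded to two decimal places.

Unemployment rate after two months ≈ 13.98%.

With a fixed labor force, u_{t+1} = u_t + s·(1−u_t) − f·u_t = u_t·(1−s−f) + s.
Here 1−s−f = 0.714 and s = 0.031.
u_1 = 0.170000 × 0.714 + 0.031 = 0.152380.
u_2 = 0.152380 × 0.714 + 0.031 = 0.139799.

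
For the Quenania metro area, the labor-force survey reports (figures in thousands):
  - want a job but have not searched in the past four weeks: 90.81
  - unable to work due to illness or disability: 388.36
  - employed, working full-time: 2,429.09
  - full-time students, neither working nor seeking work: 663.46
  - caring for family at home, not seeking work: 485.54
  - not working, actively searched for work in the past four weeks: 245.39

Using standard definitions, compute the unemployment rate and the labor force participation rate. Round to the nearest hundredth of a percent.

Employed = 2,429.09 thousand.
Unemployed = 245.39 thousand.
Labor force = 2,429.09 + 245.39 = 2,674.48 thousand.
Not in labor force = 90.81 + 388.36 + 663.46 + 485.54 = 1,628.17 thousand (those not working and not actively searching are outside the labor force — including those who want a job but have given up searching).
Civilian working-age population = 2,674.48 + 1,628.17 = 4,302.65 thousand.
Unemployment rate = 245.39 / 2,674.48 = 9.18%.
Labor force participation rate = 2,674.48 / 4,302.65 = 62.16%.

Unemployment rate ≈ 9.18%; labor force participation rate ≈ 62.16%.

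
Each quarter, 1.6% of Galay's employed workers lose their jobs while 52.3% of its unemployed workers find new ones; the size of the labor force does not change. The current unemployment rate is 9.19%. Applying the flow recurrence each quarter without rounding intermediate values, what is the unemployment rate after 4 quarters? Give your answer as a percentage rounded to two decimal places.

Unemployment rate after four quarters ≈ 3.25%.

With a fixed labor force, u_{t+1} = u_t + s·(1−u_t) − f·u_t = u_t·(1−s−f) + s.
Here 1−s−f = 0.461 and s = 0.016.
u_1 = 0.091900 × 0.461 + 0.016 = 0.058366.
u_2 = 0.058366 × 0.461 + 0.016 = 0.042907.
u_3 = 0.042907 × 0.461 + 0.016 = 0.035780.
u_4 = 0.035780 × 0.461 + 0.016 = 0.032495.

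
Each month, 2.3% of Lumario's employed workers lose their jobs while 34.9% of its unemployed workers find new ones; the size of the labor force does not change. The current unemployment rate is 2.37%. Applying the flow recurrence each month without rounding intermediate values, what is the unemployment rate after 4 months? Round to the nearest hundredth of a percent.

With a fixed labor force, u_{t+1} = u_t + s·(1−u_t) − f·u_t = u_t·(1−s−f) + s.
Here 1−s−f = 0.628 and s = 0.023.
u_1 = 0.023700 × 0.628 + 0.023 = 0.037884.
u_2 = 0.037884 × 0.628 + 0.023 = 0.046791.
u_3 = 0.046791 × 0.628 + 0.023 = 0.052385.
u_4 = 0.052385 × 0.628 + 0.023 = 0.055898.

Unemployment rate after four months ≈ 5.59%.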